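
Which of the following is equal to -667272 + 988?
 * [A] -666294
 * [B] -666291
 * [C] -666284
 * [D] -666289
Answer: C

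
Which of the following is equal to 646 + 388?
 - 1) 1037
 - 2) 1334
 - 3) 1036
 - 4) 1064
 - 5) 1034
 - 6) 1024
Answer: 5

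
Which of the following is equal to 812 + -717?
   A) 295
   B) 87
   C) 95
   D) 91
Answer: C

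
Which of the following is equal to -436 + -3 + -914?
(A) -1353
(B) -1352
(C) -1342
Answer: A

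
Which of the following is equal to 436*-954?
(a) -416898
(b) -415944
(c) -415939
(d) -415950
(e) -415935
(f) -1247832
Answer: b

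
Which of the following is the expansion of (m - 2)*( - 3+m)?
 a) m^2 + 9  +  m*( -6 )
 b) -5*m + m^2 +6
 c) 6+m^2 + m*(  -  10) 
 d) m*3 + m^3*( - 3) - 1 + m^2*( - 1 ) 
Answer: b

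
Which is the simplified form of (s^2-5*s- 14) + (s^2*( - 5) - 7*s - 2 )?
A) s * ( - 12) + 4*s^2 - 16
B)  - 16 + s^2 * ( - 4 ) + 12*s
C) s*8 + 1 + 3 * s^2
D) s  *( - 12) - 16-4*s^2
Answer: D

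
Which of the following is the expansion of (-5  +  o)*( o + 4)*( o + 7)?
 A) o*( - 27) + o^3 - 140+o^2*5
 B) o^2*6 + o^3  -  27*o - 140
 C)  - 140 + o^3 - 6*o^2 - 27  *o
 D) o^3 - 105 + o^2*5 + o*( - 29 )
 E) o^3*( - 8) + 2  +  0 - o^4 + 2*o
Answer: B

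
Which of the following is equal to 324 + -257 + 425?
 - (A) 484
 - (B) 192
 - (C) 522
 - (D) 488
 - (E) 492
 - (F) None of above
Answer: E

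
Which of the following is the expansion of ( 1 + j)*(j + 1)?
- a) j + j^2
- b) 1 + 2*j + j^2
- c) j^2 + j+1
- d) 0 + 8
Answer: b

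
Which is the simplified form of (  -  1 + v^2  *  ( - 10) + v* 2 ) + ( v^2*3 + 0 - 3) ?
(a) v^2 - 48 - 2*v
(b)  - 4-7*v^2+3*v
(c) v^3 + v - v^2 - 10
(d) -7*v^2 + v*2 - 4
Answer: d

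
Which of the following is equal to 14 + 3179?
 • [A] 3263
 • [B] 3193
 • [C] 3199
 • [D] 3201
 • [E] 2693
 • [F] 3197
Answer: B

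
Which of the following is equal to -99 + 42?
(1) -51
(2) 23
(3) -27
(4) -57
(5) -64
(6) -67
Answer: 4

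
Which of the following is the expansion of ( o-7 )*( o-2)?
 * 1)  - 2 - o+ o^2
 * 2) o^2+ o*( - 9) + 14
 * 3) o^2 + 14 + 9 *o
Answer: 2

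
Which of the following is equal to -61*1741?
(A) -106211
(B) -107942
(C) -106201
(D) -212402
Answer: C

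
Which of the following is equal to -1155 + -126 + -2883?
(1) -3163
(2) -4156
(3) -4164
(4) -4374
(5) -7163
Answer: 3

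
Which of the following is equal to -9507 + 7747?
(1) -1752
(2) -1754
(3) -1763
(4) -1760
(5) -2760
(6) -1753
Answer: 4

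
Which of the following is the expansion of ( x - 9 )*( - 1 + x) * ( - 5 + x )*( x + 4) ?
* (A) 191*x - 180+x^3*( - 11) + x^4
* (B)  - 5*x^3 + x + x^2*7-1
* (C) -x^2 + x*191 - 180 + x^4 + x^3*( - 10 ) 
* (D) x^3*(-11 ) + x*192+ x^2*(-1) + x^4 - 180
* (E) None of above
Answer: E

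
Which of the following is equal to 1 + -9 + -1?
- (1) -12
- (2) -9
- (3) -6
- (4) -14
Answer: 2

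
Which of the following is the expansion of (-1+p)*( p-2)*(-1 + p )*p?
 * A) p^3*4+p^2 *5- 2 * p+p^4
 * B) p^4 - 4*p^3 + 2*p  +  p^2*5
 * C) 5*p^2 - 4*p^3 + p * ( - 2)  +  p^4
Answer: C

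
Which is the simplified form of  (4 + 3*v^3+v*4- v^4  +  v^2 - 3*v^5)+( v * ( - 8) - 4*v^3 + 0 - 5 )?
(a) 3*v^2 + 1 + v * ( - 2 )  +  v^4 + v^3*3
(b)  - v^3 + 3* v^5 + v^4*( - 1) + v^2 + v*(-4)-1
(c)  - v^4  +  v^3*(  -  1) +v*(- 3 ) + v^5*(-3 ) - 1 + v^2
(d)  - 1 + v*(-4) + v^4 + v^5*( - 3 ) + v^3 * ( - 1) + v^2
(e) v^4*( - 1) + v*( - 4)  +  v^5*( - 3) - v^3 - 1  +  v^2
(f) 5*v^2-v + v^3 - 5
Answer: e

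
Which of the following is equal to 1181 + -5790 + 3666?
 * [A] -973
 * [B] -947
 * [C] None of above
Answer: C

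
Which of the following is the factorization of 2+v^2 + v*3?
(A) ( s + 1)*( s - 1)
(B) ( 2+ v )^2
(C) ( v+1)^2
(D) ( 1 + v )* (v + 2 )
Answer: D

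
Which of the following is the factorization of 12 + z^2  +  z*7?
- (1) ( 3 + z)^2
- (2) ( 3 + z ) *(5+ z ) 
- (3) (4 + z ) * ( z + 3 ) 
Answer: 3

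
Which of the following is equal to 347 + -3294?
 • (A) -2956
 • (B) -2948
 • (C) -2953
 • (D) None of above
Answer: D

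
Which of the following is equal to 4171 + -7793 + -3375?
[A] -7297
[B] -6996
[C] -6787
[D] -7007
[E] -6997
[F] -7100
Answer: E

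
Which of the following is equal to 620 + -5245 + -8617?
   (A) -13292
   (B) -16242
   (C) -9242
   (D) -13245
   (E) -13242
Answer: E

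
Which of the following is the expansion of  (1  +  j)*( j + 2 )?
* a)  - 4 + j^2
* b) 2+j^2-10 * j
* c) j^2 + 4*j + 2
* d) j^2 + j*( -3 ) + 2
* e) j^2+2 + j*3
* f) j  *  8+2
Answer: e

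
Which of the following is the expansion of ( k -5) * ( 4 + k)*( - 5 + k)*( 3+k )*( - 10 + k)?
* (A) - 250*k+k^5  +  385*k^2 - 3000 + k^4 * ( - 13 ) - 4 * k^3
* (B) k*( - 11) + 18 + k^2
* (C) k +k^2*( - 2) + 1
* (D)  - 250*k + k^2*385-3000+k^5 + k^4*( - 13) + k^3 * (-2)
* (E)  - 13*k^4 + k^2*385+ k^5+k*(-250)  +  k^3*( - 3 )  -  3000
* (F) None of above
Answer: E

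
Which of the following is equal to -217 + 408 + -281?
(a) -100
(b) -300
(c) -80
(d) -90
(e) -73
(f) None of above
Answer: d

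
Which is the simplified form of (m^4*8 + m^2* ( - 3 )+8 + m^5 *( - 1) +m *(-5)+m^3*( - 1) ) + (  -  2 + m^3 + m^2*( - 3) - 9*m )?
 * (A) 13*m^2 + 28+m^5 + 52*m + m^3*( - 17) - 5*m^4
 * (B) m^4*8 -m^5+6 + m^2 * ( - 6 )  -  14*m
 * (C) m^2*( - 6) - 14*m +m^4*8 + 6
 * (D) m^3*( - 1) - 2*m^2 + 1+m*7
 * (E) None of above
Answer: B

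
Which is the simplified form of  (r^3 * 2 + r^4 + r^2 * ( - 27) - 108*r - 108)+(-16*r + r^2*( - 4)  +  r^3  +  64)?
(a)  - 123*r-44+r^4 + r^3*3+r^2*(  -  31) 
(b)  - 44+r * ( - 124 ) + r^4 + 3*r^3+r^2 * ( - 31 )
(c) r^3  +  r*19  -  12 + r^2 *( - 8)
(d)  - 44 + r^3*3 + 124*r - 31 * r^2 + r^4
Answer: b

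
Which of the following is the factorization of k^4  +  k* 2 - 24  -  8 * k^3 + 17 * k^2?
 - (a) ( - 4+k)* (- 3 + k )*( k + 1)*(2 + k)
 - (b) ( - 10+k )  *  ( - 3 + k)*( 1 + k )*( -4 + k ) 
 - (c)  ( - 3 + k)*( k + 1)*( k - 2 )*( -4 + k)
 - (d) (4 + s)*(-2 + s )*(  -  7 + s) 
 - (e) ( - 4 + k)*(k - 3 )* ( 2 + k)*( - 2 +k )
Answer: c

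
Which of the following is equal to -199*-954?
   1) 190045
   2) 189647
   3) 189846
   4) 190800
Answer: 3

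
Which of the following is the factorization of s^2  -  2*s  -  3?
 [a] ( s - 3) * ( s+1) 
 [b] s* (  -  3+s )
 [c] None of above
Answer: a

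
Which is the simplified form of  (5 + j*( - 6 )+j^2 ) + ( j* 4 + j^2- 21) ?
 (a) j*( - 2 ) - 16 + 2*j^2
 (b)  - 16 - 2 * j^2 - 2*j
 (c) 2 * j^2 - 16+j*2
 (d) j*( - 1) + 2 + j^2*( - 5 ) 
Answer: a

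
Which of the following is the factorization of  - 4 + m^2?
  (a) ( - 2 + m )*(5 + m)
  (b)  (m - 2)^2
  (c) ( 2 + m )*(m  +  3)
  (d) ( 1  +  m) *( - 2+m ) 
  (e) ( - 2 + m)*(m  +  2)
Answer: e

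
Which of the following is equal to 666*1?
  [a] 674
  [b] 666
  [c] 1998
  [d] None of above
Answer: b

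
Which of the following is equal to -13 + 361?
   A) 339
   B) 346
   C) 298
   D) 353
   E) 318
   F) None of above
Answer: F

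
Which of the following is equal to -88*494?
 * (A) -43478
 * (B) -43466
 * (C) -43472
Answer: C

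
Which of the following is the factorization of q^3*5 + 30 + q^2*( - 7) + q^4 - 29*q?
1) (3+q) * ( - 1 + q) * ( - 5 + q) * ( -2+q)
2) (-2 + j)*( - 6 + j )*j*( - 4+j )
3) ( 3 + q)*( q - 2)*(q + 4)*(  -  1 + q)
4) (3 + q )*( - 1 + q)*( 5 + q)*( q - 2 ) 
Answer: 4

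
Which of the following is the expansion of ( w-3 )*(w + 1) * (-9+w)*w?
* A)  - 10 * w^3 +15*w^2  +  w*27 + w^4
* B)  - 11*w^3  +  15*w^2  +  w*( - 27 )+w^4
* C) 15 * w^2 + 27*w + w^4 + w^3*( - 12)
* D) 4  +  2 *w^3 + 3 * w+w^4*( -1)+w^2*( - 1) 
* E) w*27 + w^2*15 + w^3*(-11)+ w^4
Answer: E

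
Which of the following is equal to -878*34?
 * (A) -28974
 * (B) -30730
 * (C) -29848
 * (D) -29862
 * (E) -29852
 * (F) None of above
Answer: E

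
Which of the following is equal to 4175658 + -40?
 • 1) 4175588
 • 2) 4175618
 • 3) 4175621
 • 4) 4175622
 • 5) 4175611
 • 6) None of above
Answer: 2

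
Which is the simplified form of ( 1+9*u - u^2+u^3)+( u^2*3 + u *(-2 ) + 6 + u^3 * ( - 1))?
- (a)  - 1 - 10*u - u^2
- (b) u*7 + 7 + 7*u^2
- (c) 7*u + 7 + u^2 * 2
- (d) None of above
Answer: c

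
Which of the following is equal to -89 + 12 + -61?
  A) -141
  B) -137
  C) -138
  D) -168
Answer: C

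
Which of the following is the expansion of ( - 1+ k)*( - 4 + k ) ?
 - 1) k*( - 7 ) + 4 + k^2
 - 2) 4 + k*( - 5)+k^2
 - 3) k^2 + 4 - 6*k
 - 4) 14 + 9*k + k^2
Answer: 2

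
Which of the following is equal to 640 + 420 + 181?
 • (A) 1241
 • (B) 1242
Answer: A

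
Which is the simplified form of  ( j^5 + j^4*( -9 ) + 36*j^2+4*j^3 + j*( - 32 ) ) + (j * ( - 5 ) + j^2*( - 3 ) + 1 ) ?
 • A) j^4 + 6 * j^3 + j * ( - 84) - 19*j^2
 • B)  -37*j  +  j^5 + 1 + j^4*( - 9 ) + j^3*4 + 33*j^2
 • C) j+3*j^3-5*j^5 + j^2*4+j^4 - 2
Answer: B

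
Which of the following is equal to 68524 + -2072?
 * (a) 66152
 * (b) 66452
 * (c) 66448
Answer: b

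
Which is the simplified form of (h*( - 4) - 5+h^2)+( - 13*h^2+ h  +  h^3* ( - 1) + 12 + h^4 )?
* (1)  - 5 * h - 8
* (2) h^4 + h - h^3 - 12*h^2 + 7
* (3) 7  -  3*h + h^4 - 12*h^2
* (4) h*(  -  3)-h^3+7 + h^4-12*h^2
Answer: 4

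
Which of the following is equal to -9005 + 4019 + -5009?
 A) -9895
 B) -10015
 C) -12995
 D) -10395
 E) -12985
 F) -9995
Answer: F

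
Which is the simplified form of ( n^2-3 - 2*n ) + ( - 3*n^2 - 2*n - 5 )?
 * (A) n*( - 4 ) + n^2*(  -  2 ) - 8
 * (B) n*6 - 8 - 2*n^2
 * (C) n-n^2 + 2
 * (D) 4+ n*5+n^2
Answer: A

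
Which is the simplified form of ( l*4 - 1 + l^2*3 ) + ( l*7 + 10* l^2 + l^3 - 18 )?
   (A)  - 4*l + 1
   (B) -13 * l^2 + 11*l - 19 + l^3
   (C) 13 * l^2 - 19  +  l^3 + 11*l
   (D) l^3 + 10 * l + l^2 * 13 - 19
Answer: C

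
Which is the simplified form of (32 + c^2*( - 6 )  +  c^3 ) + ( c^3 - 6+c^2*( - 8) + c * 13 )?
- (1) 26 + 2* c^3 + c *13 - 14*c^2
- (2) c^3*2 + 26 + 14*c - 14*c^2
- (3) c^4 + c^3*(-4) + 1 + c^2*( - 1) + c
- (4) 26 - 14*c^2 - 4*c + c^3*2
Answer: 1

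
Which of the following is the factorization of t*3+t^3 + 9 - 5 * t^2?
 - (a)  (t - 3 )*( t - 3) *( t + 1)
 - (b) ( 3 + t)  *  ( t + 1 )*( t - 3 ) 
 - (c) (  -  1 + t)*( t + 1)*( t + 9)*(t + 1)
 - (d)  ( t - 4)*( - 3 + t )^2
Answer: a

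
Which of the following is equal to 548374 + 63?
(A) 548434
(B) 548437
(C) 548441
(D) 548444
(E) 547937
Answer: B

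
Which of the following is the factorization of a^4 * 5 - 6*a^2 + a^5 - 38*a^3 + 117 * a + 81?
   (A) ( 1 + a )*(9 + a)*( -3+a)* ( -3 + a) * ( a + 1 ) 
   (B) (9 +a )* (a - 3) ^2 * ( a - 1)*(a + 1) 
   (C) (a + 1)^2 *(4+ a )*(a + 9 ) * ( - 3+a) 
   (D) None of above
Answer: A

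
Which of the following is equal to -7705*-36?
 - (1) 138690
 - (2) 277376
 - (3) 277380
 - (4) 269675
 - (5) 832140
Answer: 3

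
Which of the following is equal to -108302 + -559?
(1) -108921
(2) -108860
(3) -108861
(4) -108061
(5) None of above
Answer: 3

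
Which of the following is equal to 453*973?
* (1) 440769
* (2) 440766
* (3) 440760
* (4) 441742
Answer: 1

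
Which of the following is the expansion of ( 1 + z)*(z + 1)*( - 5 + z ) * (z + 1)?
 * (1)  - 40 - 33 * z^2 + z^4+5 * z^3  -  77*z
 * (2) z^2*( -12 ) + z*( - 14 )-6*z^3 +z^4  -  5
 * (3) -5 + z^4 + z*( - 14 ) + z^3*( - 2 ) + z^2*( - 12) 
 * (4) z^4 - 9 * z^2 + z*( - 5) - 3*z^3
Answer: 3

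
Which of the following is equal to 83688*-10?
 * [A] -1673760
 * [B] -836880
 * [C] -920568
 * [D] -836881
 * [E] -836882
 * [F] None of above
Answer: B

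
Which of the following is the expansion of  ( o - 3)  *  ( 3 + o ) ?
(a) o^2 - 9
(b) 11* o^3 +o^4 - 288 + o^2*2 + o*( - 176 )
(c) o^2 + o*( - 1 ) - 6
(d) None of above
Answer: a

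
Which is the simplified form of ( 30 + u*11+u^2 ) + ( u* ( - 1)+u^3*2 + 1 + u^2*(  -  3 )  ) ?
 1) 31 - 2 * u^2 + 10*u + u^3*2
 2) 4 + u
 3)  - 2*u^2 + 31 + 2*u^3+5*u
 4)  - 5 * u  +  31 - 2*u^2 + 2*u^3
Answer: 1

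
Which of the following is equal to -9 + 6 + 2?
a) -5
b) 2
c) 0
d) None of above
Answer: d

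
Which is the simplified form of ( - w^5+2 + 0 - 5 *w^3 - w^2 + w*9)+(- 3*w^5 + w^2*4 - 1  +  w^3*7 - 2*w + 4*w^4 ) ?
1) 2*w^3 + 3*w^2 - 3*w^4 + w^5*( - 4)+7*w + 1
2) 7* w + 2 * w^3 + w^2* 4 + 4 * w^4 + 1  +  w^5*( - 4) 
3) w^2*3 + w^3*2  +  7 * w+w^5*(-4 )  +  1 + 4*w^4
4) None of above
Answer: 3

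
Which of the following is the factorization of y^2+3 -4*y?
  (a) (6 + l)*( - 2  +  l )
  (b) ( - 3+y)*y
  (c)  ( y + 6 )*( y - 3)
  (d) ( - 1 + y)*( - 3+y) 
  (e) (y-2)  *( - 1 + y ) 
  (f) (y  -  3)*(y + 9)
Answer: d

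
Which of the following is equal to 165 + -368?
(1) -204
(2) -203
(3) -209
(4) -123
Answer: 2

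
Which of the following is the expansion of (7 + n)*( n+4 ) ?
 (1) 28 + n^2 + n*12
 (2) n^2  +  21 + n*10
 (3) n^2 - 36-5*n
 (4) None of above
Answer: 4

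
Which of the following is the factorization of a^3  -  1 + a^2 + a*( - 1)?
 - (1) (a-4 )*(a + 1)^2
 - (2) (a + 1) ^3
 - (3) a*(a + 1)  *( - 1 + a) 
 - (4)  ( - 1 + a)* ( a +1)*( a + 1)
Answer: 4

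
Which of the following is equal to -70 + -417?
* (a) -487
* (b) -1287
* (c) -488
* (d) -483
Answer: a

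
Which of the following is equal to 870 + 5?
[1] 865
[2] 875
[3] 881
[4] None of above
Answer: 2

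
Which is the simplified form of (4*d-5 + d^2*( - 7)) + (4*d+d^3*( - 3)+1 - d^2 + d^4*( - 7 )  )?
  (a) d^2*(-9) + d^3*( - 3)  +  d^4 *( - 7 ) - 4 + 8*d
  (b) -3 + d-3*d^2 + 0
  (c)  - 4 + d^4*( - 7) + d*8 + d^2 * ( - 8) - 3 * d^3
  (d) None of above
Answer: c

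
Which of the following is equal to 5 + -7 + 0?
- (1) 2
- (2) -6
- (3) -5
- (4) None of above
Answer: 4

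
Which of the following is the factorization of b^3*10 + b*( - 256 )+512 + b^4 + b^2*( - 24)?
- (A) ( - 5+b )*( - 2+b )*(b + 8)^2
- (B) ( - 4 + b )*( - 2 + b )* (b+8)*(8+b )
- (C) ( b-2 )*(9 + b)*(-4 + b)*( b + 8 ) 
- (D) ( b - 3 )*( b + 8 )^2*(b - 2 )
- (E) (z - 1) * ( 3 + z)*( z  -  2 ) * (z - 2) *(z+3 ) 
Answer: B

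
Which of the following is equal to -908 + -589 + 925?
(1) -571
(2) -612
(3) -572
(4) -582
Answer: 3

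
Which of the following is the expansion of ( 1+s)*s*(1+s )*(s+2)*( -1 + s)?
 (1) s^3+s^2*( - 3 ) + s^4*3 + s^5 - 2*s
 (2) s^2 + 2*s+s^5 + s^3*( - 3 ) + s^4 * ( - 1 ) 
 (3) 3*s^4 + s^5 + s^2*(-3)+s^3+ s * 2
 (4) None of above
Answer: 1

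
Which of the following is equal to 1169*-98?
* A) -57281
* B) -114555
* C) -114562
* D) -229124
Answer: C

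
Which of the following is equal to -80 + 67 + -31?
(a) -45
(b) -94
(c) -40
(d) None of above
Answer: d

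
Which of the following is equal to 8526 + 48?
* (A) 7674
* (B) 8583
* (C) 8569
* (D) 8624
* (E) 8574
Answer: E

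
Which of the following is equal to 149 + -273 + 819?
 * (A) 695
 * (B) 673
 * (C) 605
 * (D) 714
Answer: A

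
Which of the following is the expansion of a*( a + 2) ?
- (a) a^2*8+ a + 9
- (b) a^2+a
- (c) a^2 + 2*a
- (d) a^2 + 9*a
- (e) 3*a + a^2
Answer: c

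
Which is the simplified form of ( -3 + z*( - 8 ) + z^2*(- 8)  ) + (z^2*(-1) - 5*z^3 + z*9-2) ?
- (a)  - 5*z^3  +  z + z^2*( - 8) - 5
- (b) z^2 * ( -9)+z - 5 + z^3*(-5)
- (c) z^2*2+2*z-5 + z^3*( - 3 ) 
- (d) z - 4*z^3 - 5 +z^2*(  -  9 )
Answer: b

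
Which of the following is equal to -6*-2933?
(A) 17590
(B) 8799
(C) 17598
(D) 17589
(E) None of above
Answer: C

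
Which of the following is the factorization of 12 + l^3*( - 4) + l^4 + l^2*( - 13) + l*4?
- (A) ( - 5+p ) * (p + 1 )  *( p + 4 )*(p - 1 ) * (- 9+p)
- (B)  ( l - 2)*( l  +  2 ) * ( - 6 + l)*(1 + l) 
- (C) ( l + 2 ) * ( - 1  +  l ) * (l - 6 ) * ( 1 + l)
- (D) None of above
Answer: C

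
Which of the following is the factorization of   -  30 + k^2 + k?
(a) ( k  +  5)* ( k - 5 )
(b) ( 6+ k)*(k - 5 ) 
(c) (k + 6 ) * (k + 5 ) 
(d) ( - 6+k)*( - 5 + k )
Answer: b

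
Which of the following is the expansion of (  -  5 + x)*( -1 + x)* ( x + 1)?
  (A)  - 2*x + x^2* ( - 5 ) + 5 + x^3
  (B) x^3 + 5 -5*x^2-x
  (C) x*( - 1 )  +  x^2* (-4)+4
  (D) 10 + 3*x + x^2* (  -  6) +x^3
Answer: B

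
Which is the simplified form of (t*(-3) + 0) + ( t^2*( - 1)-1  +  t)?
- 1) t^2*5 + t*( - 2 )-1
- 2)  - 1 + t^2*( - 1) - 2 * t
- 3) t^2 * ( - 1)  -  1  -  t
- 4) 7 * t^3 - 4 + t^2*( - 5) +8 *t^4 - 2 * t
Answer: 2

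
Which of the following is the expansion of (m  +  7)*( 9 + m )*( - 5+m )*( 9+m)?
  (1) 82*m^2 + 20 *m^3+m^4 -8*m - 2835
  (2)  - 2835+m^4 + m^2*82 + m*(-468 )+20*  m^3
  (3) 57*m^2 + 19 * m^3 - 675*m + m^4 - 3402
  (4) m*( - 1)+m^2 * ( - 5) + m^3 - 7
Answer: 2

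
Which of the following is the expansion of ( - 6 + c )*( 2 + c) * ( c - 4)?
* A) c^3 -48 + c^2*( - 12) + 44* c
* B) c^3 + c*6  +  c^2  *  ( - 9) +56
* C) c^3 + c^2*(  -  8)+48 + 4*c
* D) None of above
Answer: C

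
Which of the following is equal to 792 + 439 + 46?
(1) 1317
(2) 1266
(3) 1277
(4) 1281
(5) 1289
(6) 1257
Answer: 3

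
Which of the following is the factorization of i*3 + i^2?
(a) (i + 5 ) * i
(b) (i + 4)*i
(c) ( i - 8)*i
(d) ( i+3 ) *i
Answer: d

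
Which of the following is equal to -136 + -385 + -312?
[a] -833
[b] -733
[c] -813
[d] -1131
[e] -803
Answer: a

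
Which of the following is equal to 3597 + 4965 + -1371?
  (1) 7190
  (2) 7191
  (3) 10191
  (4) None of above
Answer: 2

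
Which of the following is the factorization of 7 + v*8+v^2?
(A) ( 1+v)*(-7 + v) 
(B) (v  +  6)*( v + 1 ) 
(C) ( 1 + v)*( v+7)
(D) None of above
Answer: C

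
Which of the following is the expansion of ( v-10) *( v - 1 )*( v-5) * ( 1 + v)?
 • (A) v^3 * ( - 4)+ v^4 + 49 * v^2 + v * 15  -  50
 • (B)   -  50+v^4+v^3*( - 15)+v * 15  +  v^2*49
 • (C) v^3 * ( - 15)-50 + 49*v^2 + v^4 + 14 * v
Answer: B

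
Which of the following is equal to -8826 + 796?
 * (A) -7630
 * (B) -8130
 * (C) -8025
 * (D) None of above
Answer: D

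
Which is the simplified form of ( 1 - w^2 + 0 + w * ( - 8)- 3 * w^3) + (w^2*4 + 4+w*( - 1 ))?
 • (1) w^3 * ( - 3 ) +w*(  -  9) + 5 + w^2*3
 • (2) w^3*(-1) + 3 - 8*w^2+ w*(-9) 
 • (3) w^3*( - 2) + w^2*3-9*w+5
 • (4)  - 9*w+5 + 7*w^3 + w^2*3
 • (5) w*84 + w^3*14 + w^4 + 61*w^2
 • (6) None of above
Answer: 1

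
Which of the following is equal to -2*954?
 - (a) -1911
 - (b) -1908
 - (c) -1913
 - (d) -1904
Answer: b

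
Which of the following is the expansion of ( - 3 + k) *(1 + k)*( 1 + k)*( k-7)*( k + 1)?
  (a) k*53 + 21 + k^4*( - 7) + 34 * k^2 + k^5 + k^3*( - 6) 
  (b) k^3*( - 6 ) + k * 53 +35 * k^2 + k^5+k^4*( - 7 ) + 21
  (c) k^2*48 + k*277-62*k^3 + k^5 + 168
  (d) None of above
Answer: a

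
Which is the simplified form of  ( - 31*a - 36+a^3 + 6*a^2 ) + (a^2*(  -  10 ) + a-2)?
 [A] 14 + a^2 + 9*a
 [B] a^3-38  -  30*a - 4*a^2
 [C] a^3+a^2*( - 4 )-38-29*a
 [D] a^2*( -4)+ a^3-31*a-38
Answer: B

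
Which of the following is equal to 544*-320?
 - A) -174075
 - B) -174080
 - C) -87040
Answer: B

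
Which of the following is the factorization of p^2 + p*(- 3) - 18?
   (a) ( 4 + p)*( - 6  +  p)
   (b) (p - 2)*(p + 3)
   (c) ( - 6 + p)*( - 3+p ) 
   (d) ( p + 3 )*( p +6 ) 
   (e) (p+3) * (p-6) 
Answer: e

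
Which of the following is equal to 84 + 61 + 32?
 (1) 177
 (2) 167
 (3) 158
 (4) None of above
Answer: 1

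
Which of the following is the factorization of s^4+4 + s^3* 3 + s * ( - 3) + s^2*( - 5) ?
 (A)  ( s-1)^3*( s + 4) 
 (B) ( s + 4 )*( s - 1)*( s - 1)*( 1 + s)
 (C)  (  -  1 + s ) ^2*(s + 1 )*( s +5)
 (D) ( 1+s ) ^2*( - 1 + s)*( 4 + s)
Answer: B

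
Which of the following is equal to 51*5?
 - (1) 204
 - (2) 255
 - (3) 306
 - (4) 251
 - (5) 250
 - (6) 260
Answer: 2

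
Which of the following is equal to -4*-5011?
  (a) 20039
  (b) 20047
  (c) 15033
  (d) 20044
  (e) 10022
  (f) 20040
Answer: d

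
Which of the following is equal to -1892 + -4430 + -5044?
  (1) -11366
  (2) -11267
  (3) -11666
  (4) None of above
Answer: 1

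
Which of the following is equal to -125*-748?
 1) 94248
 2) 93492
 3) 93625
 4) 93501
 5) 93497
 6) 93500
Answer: 6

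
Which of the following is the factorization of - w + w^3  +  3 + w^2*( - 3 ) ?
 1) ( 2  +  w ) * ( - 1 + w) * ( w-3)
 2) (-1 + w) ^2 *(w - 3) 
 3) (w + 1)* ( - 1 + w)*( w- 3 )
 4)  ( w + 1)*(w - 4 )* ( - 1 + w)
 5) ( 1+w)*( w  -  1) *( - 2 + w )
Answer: 3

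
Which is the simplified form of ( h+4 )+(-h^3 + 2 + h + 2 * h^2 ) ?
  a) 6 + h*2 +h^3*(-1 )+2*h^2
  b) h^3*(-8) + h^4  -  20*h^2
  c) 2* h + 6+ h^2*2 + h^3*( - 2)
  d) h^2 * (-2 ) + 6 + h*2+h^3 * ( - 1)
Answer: a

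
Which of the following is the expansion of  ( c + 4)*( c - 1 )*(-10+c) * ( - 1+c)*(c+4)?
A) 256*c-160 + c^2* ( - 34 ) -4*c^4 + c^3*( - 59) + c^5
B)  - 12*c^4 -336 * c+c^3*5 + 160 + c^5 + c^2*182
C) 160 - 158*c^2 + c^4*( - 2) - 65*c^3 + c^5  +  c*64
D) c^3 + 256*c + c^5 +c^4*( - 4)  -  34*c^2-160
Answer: A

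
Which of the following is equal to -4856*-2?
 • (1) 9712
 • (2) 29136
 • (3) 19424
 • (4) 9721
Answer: 1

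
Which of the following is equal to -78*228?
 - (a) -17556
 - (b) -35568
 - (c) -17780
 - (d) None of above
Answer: d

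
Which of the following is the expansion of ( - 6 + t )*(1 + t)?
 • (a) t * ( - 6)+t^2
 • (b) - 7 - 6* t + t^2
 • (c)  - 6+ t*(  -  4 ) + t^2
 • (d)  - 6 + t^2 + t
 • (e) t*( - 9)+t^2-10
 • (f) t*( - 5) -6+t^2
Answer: f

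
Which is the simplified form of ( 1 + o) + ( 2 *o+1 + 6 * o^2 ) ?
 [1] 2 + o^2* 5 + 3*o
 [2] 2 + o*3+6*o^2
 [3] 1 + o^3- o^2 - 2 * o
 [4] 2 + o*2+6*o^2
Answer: 2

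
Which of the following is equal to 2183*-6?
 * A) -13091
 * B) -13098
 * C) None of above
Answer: B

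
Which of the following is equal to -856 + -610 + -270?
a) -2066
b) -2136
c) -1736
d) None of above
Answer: c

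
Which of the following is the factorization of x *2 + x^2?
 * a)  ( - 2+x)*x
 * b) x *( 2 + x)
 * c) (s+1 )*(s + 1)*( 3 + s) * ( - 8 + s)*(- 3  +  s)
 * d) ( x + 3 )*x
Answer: b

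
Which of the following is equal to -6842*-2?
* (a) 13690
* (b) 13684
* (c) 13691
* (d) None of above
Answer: b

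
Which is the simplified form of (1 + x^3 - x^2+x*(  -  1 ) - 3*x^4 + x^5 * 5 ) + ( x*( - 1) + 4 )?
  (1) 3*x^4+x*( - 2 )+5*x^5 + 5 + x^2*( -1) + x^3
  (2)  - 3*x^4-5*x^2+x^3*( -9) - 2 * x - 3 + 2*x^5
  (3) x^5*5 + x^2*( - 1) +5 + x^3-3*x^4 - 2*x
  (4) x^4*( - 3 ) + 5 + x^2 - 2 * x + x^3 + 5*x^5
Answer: 3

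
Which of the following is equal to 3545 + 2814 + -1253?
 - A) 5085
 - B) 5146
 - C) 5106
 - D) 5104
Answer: C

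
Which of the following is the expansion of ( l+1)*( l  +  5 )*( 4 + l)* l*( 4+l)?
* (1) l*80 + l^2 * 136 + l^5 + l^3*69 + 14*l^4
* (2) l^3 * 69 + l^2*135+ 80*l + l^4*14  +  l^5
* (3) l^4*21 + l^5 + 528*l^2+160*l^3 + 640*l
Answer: 1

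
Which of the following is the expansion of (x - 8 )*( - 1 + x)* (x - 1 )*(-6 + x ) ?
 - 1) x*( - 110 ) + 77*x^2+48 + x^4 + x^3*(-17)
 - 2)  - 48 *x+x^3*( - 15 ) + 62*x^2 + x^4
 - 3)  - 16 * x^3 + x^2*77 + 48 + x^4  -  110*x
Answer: 3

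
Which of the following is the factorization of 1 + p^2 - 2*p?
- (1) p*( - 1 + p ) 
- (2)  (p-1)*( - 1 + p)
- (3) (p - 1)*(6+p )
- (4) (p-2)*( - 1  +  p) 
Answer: 2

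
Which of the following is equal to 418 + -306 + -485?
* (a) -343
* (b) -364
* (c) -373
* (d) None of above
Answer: c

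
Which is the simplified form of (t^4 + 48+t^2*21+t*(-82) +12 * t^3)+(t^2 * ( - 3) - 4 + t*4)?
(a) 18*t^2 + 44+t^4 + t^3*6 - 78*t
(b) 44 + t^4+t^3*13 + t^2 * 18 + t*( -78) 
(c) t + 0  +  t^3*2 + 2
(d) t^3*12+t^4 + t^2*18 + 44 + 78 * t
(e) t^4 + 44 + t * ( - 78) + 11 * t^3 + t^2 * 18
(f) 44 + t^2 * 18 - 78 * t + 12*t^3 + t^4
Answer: f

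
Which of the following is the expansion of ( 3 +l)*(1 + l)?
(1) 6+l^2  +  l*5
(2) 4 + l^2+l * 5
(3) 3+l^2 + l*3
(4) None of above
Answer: 4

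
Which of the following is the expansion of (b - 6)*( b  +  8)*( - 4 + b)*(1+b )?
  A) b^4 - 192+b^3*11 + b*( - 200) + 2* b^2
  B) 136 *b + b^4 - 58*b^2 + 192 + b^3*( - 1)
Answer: B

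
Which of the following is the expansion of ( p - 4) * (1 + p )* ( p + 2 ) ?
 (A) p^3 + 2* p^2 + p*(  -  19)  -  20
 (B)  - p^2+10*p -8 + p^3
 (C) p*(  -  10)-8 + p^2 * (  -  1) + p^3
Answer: C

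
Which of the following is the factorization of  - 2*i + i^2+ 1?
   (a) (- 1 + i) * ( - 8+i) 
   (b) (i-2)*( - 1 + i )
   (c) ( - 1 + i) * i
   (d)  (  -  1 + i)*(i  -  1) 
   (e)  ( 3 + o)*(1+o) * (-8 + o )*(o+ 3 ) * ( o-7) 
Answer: d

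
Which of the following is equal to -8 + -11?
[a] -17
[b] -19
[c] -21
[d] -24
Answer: b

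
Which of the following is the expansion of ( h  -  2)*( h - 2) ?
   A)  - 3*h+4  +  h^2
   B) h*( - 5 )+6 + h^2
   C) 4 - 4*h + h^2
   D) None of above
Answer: C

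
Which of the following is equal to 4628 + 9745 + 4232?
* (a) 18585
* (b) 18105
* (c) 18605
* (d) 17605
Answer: c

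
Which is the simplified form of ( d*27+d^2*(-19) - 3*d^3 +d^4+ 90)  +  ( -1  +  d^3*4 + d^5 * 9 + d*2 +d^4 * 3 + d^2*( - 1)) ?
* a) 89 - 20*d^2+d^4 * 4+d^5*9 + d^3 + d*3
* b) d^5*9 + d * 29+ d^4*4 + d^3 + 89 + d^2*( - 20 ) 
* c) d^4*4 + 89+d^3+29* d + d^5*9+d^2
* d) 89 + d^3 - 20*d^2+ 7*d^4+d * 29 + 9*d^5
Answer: b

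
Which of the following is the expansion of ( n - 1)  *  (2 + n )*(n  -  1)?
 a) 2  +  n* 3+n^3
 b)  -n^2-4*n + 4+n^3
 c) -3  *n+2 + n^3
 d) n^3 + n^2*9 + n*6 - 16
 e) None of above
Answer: c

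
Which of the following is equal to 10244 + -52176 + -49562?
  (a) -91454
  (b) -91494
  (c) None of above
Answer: b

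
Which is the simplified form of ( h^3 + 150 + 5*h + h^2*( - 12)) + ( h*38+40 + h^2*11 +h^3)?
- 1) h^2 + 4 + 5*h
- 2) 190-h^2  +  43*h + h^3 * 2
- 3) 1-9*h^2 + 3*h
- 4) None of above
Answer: 2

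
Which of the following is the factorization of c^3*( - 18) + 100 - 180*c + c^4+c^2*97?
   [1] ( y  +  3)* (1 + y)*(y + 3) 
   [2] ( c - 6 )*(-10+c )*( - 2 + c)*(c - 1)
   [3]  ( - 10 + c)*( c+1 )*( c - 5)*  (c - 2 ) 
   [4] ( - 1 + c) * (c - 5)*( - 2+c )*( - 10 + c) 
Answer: 4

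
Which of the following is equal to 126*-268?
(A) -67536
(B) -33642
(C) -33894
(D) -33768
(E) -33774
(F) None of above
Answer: D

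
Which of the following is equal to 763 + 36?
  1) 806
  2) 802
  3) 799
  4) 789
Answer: 3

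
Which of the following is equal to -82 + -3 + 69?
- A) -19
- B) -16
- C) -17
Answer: B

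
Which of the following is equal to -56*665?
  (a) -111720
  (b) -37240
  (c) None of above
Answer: b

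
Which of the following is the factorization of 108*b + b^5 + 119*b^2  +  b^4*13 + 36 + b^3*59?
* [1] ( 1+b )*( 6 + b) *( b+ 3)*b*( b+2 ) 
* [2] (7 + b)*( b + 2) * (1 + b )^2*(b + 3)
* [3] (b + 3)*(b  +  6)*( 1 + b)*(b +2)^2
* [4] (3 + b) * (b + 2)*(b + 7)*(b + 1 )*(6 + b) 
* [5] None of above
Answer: 5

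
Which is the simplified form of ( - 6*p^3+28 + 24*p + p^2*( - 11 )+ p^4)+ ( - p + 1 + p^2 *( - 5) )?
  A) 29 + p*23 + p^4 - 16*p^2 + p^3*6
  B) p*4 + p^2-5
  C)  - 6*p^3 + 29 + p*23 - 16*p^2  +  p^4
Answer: C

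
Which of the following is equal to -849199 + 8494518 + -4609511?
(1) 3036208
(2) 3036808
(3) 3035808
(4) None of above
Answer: 3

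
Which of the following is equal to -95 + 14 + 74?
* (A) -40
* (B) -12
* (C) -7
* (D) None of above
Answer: C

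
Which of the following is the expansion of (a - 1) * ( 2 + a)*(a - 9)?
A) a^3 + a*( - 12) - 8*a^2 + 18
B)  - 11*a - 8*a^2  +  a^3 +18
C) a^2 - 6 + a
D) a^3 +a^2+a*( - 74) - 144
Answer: B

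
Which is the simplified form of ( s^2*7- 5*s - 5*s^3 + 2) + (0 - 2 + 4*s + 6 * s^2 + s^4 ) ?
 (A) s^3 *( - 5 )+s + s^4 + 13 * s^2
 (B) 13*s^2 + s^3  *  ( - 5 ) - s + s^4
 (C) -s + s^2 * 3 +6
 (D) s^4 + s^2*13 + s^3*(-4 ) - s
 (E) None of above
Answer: B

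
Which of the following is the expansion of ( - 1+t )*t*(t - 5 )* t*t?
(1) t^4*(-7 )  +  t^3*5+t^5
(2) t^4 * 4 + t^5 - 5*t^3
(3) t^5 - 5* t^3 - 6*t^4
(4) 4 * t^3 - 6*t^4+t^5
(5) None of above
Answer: 5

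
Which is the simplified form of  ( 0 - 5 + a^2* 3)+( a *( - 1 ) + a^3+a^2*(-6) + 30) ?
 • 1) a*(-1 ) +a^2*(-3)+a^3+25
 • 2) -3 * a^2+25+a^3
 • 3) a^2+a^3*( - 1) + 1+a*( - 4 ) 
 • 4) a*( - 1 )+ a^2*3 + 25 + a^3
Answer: 1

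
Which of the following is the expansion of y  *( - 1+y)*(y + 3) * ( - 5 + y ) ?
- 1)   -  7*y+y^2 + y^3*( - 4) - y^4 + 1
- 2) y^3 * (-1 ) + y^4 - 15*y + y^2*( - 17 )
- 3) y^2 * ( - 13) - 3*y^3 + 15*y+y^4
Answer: 3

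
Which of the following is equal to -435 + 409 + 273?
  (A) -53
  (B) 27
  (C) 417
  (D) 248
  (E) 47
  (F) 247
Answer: F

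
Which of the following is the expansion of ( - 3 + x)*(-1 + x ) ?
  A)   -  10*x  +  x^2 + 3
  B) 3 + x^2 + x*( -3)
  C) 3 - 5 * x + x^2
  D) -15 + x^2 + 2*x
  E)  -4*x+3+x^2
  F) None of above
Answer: E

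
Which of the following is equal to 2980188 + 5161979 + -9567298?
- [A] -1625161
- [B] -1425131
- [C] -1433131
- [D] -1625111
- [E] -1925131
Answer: B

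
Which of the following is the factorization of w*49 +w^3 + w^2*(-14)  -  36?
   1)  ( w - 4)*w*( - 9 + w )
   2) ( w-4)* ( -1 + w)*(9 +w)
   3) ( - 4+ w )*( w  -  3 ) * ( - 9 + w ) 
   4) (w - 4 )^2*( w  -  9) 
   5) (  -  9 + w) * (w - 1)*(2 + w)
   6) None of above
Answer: 6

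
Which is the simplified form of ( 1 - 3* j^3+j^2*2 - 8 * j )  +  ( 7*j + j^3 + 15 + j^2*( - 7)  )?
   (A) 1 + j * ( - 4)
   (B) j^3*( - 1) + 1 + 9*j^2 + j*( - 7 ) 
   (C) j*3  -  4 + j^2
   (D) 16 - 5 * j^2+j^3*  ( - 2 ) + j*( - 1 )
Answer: D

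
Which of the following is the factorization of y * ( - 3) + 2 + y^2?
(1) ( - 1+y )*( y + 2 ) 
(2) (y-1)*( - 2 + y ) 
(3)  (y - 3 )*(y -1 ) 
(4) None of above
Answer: 2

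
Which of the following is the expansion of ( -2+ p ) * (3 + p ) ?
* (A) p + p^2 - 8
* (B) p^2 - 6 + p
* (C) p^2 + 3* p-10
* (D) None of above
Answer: B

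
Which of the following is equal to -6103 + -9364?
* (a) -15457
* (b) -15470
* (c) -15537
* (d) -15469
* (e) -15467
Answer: e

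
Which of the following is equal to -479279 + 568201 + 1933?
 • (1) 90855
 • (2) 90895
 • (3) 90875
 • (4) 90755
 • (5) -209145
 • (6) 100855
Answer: 1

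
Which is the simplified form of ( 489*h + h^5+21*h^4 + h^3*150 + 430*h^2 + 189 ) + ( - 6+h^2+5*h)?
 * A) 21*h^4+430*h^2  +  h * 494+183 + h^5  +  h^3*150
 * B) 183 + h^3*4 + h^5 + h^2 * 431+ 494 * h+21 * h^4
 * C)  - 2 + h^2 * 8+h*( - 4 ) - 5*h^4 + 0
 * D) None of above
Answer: D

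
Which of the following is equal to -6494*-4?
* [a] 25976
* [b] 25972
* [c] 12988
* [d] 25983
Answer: a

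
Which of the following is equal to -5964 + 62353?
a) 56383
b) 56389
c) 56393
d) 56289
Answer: b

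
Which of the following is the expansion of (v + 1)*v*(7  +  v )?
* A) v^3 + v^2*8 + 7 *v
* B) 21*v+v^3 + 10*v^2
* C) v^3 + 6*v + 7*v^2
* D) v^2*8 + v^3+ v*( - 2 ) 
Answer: A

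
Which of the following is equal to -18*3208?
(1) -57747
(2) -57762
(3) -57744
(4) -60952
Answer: 3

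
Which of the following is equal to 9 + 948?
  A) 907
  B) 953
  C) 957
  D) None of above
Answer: C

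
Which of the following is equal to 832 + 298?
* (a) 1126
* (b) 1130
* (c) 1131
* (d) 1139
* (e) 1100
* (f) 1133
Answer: b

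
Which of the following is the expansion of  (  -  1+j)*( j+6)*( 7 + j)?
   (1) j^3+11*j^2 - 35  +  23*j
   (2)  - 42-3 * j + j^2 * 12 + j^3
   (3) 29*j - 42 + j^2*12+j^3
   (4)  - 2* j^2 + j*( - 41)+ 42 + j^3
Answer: 3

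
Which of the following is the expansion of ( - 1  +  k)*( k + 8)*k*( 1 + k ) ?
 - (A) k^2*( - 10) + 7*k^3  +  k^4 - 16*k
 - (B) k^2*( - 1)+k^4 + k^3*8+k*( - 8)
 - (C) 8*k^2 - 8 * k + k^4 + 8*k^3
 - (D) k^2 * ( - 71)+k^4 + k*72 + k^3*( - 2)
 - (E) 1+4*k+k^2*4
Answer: B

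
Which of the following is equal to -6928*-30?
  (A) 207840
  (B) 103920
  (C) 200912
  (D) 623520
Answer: A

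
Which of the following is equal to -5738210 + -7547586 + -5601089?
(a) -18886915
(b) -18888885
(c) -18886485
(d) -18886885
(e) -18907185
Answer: d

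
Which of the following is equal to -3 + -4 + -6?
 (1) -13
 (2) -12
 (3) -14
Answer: 1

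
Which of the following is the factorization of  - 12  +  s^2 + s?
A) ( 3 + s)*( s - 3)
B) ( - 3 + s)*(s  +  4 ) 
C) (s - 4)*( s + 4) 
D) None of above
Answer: B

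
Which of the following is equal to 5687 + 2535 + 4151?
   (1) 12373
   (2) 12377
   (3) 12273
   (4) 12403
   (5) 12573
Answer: 1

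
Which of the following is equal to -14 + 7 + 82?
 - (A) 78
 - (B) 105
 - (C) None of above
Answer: C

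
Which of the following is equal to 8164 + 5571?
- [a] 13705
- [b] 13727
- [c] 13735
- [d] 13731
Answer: c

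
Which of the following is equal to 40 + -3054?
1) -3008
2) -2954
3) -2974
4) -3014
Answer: 4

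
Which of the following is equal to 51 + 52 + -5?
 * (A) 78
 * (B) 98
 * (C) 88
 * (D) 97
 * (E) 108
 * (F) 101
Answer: B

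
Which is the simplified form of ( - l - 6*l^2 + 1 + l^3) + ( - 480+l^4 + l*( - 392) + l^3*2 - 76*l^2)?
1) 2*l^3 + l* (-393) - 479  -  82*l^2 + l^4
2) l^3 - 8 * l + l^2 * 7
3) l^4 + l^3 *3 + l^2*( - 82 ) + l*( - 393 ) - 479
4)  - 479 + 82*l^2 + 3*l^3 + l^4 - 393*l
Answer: 3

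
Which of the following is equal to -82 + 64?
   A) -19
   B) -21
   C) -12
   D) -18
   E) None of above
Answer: D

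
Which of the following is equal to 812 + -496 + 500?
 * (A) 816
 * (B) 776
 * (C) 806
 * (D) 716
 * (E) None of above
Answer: A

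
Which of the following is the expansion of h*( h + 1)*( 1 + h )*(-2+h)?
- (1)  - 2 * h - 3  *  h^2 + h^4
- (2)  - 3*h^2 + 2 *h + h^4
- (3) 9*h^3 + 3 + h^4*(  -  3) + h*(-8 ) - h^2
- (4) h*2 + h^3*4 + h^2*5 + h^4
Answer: 1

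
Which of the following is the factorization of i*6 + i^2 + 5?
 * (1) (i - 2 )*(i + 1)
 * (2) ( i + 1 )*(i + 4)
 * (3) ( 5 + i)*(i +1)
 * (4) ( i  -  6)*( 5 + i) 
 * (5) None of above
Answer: 3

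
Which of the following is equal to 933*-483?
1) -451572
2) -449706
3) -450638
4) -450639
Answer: 4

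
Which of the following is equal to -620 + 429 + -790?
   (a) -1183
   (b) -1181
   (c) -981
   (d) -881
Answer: c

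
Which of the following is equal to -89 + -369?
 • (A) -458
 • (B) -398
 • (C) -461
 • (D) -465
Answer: A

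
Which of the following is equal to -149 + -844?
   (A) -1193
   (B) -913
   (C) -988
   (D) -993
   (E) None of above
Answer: D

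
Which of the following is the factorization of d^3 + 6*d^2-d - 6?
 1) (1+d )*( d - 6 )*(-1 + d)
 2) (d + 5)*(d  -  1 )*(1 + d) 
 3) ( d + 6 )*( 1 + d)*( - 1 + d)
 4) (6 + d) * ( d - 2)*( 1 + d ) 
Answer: 3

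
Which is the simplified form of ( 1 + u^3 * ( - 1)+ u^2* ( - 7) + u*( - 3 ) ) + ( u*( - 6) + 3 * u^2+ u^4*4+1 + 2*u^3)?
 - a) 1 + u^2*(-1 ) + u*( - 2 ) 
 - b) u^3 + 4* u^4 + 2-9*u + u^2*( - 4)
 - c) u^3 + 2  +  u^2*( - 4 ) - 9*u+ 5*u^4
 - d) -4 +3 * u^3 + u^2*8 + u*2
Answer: b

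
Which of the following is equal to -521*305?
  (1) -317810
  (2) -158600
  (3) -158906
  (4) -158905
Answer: 4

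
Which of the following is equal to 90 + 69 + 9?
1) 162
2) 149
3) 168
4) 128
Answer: 3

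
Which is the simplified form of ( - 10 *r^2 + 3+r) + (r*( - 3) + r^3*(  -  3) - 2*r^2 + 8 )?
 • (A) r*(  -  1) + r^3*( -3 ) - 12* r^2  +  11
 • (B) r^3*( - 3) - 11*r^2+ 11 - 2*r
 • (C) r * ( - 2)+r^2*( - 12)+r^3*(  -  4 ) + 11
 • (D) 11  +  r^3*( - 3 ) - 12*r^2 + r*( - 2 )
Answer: D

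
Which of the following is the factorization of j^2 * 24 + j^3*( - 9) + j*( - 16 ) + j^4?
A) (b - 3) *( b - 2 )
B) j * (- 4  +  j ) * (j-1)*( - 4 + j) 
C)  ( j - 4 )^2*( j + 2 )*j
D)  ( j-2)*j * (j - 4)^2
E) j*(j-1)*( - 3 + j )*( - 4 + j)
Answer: B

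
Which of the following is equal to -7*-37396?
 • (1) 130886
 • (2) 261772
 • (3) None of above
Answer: 2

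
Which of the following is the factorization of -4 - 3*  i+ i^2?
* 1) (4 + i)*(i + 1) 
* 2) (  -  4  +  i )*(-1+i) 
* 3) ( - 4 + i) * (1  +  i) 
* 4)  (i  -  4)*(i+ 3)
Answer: 3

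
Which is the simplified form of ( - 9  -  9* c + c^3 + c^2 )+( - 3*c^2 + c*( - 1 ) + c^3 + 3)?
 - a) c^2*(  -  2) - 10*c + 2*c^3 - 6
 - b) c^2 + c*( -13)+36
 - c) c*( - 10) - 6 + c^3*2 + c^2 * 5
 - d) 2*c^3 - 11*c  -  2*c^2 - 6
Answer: a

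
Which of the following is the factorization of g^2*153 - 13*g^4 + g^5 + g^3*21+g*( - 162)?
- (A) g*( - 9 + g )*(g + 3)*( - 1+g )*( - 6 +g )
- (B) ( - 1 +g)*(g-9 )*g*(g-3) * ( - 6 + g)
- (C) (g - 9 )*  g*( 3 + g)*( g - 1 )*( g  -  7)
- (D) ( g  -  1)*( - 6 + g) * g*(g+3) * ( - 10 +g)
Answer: A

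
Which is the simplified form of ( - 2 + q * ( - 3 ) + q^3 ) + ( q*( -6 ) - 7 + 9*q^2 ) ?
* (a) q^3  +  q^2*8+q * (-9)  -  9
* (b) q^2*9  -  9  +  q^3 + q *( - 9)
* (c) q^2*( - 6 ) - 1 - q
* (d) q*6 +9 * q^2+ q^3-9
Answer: b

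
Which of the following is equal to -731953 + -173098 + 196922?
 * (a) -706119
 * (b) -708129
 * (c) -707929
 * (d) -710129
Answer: b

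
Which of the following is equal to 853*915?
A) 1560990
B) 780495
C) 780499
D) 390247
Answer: B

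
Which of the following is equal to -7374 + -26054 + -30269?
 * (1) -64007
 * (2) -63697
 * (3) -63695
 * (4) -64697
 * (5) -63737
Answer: 2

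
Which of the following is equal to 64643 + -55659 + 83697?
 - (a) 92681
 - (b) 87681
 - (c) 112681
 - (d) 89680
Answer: a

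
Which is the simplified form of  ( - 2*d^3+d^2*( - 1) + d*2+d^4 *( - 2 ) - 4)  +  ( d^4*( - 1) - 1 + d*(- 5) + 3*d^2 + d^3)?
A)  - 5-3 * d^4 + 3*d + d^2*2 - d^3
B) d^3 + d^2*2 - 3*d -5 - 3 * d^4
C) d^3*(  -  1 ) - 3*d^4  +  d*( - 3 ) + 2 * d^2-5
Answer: C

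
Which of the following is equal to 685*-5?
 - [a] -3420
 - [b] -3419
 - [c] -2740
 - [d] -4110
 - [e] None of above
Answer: e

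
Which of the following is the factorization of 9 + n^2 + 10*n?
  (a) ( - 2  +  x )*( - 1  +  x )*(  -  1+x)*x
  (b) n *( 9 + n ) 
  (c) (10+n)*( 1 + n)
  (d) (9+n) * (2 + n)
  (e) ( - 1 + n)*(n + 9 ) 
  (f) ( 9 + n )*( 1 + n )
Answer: f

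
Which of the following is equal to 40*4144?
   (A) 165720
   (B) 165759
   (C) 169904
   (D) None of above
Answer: D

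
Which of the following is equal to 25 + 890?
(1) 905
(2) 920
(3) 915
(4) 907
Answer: 3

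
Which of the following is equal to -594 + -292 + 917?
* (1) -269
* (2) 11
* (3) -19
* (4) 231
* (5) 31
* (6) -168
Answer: 5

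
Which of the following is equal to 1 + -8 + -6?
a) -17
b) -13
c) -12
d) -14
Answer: b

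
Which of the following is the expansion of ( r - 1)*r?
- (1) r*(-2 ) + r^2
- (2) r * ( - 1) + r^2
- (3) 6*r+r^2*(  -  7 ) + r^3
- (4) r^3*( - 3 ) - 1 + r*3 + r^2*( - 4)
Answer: 2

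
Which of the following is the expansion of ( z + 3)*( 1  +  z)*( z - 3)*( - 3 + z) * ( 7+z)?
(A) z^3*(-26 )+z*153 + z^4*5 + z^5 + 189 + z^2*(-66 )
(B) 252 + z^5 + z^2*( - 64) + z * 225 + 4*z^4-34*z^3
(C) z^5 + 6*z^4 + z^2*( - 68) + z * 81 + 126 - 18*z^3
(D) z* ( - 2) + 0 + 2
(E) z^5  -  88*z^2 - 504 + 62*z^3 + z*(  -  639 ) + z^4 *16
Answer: A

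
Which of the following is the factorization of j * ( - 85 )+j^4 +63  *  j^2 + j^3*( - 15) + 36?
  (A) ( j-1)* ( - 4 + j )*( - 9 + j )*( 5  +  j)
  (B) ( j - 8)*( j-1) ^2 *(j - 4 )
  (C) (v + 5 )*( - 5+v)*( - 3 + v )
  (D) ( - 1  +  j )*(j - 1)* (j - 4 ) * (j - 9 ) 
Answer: D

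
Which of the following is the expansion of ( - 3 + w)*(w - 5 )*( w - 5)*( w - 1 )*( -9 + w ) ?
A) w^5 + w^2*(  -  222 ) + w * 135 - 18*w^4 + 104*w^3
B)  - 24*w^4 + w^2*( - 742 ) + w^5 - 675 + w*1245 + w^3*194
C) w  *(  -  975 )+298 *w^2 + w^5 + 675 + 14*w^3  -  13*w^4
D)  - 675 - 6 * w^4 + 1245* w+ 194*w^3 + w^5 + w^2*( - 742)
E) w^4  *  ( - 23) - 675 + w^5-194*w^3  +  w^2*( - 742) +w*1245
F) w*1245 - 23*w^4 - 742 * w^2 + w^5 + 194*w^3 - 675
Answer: F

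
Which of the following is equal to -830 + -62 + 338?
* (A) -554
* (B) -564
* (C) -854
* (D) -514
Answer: A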